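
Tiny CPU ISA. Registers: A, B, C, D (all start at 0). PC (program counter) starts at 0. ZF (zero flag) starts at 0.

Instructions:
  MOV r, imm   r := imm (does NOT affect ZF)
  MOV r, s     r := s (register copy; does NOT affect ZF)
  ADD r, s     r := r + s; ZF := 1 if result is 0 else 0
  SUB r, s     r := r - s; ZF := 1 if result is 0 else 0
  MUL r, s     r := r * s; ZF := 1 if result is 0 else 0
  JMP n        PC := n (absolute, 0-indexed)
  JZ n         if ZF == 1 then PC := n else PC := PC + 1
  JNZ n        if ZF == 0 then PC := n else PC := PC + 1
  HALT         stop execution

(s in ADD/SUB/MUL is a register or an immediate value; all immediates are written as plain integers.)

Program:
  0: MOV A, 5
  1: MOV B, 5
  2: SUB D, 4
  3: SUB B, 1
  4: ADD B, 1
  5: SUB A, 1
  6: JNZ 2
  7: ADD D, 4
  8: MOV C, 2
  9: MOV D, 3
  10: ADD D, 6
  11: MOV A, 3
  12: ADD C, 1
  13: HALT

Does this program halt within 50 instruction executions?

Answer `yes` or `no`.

Answer: yes

Derivation:
Step 1: PC=0 exec 'MOV A, 5'. After: A=5 B=0 C=0 D=0 ZF=0 PC=1
Step 2: PC=1 exec 'MOV B, 5'. After: A=5 B=5 C=0 D=0 ZF=0 PC=2
Step 3: PC=2 exec 'SUB D, 4'. After: A=5 B=5 C=0 D=-4 ZF=0 PC=3
Step 4: PC=3 exec 'SUB B, 1'. After: A=5 B=4 C=0 D=-4 ZF=0 PC=4
Step 5: PC=4 exec 'ADD B, 1'. After: A=5 B=5 C=0 D=-4 ZF=0 PC=5
Step 6: PC=5 exec 'SUB A, 1'. After: A=4 B=5 C=0 D=-4 ZF=0 PC=6
Step 7: PC=6 exec 'JNZ 2'. After: A=4 B=5 C=0 D=-4 ZF=0 PC=2
Step 8: PC=2 exec 'SUB D, 4'. After: A=4 B=5 C=0 D=-8 ZF=0 PC=3
Step 9: PC=3 exec 'SUB B, 1'. After: A=4 B=4 C=0 D=-8 ZF=0 PC=4
Step 10: PC=4 exec 'ADD B, 1'. After: A=4 B=5 C=0 D=-8 ZF=0 PC=5
Step 11: PC=5 exec 'SUB A, 1'. After: A=3 B=5 C=0 D=-8 ZF=0 PC=6
Step 12: PC=6 exec 'JNZ 2'. After: A=3 B=5 C=0 D=-8 ZF=0 PC=2
Step 13: PC=2 exec 'SUB D, 4'. After: A=3 B=5 C=0 D=-12 ZF=0 PC=3
Step 14: PC=3 exec 'SUB B, 1'. After: A=3 B=4 C=0 D=-12 ZF=0 PC=4
Step 15: PC=4 exec 'ADD B, 1'. After: A=3 B=5 C=0 D=-12 ZF=0 PC=5
Step 16: PC=5 exec 'SUB A, 1'. After: A=2 B=5 C=0 D=-12 ZF=0 PC=6
Step 17: PC=6 exec 'JNZ 2'. After: A=2 B=5 C=0 D=-12 ZF=0 PC=2
Step 18: PC=2 exec 'SUB D, 4'. After: A=2 B=5 C=0 D=-16 ZF=0 PC=3
Step 19: PC=3 exec 'SUB B, 1'. After: A=2 B=4 C=0 D=-16 ZF=0 PC=4
Step 20: PC=4 exec 'ADD B, 1'. After: A=2 B=5 C=0 D=-16 ZF=0 PC=5
Step 21: PC=5 exec 'SUB A, 1'. After: A=1 B=5 C=0 D=-16 ZF=0 PC=6
Step 22: PC=6 exec 'JNZ 2'. After: A=1 B=5 C=0 D=-16 ZF=0 PC=2
Step 23: PC=2 exec 'SUB D, 4'. After: A=1 B=5 C=0 D=-20 ZF=0 PC=3
Step 24: PC=3 exec 'SUB B, 1'. After: A=1 B=4 C=0 D=-20 ZF=0 PC=4
Step 25: PC=4 exec 'ADD B, 1'. After: A=1 B=5 C=0 D=-20 ZF=0 PC=5
Step 26: PC=5 exec 'SUB A, 1'. After: A=0 B=5 C=0 D=-20 ZF=1 PC=6
Step 27: PC=6 exec 'JNZ 2'. After: A=0 B=5 C=0 D=-20 ZF=1 PC=7
Step 28: PC=7 exec 'ADD D, 4'. After: A=0 B=5 C=0 D=-16 ZF=0 PC=8
Step 29: PC=8 exec 'MOV C, 2'. After: A=0 B=5 C=2 D=-16 ZF=0 PC=9
Step 30: PC=9 exec 'MOV D, 3'. After: A=0 B=5 C=2 D=3 ZF=0 PC=10
Step 31: PC=10 exec 'ADD D, 6'. After: A=0 B=5 C=2 D=9 ZF=0 PC=11
Step 32: PC=11 exec 'MOV A, 3'. After: A=3 B=5 C=2 D=9 ZF=0 PC=12
Step 33: PC=12 exec 'ADD C, 1'. After: A=3 B=5 C=3 D=9 ZF=0 PC=13
Step 34: PC=13 exec 'HALT'. After: A=3 B=5 C=3 D=9 ZF=0 PC=13 HALTED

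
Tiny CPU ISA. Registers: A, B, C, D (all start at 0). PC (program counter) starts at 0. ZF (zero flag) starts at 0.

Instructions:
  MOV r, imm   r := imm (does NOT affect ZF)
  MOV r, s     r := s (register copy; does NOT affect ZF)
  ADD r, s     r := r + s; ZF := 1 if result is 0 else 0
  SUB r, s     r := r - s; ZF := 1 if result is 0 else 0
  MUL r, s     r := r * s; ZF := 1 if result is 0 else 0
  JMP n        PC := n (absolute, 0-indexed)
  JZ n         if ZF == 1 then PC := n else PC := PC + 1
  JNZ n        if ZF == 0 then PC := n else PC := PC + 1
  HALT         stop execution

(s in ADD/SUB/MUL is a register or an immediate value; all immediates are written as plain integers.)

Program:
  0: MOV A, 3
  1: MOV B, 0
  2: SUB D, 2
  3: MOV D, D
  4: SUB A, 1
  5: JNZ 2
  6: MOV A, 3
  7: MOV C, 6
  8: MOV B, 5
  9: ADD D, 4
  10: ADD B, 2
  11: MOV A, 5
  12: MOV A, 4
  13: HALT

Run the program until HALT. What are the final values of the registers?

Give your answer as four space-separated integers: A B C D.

Answer: 4 7 6 -2

Derivation:
Step 1: PC=0 exec 'MOV A, 3'. After: A=3 B=0 C=0 D=0 ZF=0 PC=1
Step 2: PC=1 exec 'MOV B, 0'. After: A=3 B=0 C=0 D=0 ZF=0 PC=2
Step 3: PC=2 exec 'SUB D, 2'. After: A=3 B=0 C=0 D=-2 ZF=0 PC=3
Step 4: PC=3 exec 'MOV D, D'. After: A=3 B=0 C=0 D=-2 ZF=0 PC=4
Step 5: PC=4 exec 'SUB A, 1'. After: A=2 B=0 C=0 D=-2 ZF=0 PC=5
Step 6: PC=5 exec 'JNZ 2'. After: A=2 B=0 C=0 D=-2 ZF=0 PC=2
Step 7: PC=2 exec 'SUB D, 2'. After: A=2 B=0 C=0 D=-4 ZF=0 PC=3
Step 8: PC=3 exec 'MOV D, D'. After: A=2 B=0 C=0 D=-4 ZF=0 PC=4
Step 9: PC=4 exec 'SUB A, 1'. After: A=1 B=0 C=0 D=-4 ZF=0 PC=5
Step 10: PC=5 exec 'JNZ 2'. After: A=1 B=0 C=0 D=-4 ZF=0 PC=2
Step 11: PC=2 exec 'SUB D, 2'. After: A=1 B=0 C=0 D=-6 ZF=0 PC=3
Step 12: PC=3 exec 'MOV D, D'. After: A=1 B=0 C=0 D=-6 ZF=0 PC=4
Step 13: PC=4 exec 'SUB A, 1'. After: A=0 B=0 C=0 D=-6 ZF=1 PC=5
Step 14: PC=5 exec 'JNZ 2'. After: A=0 B=0 C=0 D=-6 ZF=1 PC=6
Step 15: PC=6 exec 'MOV A, 3'. After: A=3 B=0 C=0 D=-6 ZF=1 PC=7
Step 16: PC=7 exec 'MOV C, 6'. After: A=3 B=0 C=6 D=-6 ZF=1 PC=8
Step 17: PC=8 exec 'MOV B, 5'. After: A=3 B=5 C=6 D=-6 ZF=1 PC=9
Step 18: PC=9 exec 'ADD D, 4'. After: A=3 B=5 C=6 D=-2 ZF=0 PC=10
Step 19: PC=10 exec 'ADD B, 2'. After: A=3 B=7 C=6 D=-2 ZF=0 PC=11
Step 20: PC=11 exec 'MOV A, 5'. After: A=5 B=7 C=6 D=-2 ZF=0 PC=12
Step 21: PC=12 exec 'MOV A, 4'. After: A=4 B=7 C=6 D=-2 ZF=0 PC=13
Step 22: PC=13 exec 'HALT'. After: A=4 B=7 C=6 D=-2 ZF=0 PC=13 HALTED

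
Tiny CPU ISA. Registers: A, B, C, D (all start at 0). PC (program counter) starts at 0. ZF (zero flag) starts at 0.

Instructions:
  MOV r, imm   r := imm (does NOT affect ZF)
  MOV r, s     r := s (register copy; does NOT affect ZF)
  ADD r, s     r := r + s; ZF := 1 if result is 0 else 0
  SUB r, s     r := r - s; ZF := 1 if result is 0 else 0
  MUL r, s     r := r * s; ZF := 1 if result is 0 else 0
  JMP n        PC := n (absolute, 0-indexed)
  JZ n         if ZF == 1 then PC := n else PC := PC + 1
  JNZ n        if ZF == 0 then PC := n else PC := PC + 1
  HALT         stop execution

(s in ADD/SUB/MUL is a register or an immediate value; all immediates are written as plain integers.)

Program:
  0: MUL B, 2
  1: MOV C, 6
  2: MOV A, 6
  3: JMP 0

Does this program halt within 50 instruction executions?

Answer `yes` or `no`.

Step 1: PC=0 exec 'MUL B, 2'. After: A=0 B=0 C=0 D=0 ZF=1 PC=1
Step 2: PC=1 exec 'MOV C, 6'. After: A=0 B=0 C=6 D=0 ZF=1 PC=2
Step 3: PC=2 exec 'MOV A, 6'. After: A=6 B=0 C=6 D=0 ZF=1 PC=3
Step 4: PC=3 exec 'JMP 0'. After: A=6 B=0 C=6 D=0 ZF=1 PC=0
Step 5: PC=0 exec 'MUL B, 2'. After: A=6 B=0 C=6 D=0 ZF=1 PC=1
Step 6: PC=1 exec 'MOV C, 6'. After: A=6 B=0 C=6 D=0 ZF=1 PC=2
Step 7: PC=2 exec 'MOV A, 6'. After: A=6 B=0 C=6 D=0 ZF=1 PC=3
State after step 7 equals state after step 3: the program is in a cycle of length 4 and will never halt.

Answer: no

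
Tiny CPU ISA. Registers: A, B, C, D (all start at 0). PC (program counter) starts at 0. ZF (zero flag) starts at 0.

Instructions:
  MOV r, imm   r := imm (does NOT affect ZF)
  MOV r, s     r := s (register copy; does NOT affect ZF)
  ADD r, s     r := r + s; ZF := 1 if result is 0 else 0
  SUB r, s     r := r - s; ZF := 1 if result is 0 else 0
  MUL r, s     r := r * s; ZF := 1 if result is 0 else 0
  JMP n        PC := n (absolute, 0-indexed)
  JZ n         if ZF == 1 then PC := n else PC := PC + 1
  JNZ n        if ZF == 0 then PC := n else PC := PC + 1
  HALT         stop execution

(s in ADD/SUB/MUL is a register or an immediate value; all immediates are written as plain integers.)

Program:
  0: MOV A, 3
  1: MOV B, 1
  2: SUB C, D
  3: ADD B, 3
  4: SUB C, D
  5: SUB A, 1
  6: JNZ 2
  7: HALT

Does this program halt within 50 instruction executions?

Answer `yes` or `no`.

Step 1: PC=0 exec 'MOV A, 3'. After: A=3 B=0 C=0 D=0 ZF=0 PC=1
Step 2: PC=1 exec 'MOV B, 1'. After: A=3 B=1 C=0 D=0 ZF=0 PC=2
Step 3: PC=2 exec 'SUB C, D'. After: A=3 B=1 C=0 D=0 ZF=1 PC=3
Step 4: PC=3 exec 'ADD B, 3'. After: A=3 B=4 C=0 D=0 ZF=0 PC=4
Step 5: PC=4 exec 'SUB C, D'. After: A=3 B=4 C=0 D=0 ZF=1 PC=5
Step 6: PC=5 exec 'SUB A, 1'. After: A=2 B=4 C=0 D=0 ZF=0 PC=6
Step 7: PC=6 exec 'JNZ 2'. After: A=2 B=4 C=0 D=0 ZF=0 PC=2
Step 8: PC=2 exec 'SUB C, D'. After: A=2 B=4 C=0 D=0 ZF=1 PC=3
Step 9: PC=3 exec 'ADD B, 3'. After: A=2 B=7 C=0 D=0 ZF=0 PC=4
Step 10: PC=4 exec 'SUB C, D'. After: A=2 B=7 C=0 D=0 ZF=1 PC=5
Step 11: PC=5 exec 'SUB A, 1'. After: A=1 B=7 C=0 D=0 ZF=0 PC=6
Step 12: PC=6 exec 'JNZ 2'. After: A=1 B=7 C=0 D=0 ZF=0 PC=2
Step 13: PC=2 exec 'SUB C, D'. After: A=1 B=7 C=0 D=0 ZF=1 PC=3
Step 14: PC=3 exec 'ADD B, 3'. After: A=1 B=10 C=0 D=0 ZF=0 PC=4
Step 15: PC=4 exec 'SUB C, D'. After: A=1 B=10 C=0 D=0 ZF=1 PC=5
Step 16: PC=5 exec 'SUB A, 1'. After: A=0 B=10 C=0 D=0 ZF=1 PC=6
Step 17: PC=6 exec 'JNZ 2'. After: A=0 B=10 C=0 D=0 ZF=1 PC=7
Step 18: PC=7 exec 'HALT'. After: A=0 B=10 C=0 D=0 ZF=1 PC=7 HALTED

Answer: yes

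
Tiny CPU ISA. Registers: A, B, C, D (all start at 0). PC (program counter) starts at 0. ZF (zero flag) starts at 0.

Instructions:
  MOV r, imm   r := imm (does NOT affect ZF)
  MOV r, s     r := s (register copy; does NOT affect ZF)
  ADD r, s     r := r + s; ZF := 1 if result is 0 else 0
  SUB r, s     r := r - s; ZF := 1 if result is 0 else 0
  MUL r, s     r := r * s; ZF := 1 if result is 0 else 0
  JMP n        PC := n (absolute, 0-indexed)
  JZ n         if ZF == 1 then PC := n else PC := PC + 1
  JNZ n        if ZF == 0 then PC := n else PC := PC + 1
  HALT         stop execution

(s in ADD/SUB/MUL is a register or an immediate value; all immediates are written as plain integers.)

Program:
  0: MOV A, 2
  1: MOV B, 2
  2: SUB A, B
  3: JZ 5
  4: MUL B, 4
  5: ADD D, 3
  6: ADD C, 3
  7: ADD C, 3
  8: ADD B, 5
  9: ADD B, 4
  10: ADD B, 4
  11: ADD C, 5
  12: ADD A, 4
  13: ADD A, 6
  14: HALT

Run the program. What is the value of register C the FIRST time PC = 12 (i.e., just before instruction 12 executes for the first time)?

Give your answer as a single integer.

Step 1: PC=0 exec 'MOV A, 2'. After: A=2 B=0 C=0 D=0 ZF=0 PC=1
Step 2: PC=1 exec 'MOV B, 2'. After: A=2 B=2 C=0 D=0 ZF=0 PC=2
Step 3: PC=2 exec 'SUB A, B'. After: A=0 B=2 C=0 D=0 ZF=1 PC=3
Step 4: PC=3 exec 'JZ 5'. After: A=0 B=2 C=0 D=0 ZF=1 PC=5
Step 5: PC=5 exec 'ADD D, 3'. After: A=0 B=2 C=0 D=3 ZF=0 PC=6
Step 6: PC=6 exec 'ADD C, 3'. After: A=0 B=2 C=3 D=3 ZF=0 PC=7
Step 7: PC=7 exec 'ADD C, 3'. After: A=0 B=2 C=6 D=3 ZF=0 PC=8
Step 8: PC=8 exec 'ADD B, 5'. After: A=0 B=7 C=6 D=3 ZF=0 PC=9
Step 9: PC=9 exec 'ADD B, 4'. After: A=0 B=11 C=6 D=3 ZF=0 PC=10
Step 10: PC=10 exec 'ADD B, 4'. After: A=0 B=15 C=6 D=3 ZF=0 PC=11
Step 11: PC=11 exec 'ADD C, 5'. After: A=0 B=15 C=11 D=3 ZF=0 PC=12
First time PC=12: C=11

11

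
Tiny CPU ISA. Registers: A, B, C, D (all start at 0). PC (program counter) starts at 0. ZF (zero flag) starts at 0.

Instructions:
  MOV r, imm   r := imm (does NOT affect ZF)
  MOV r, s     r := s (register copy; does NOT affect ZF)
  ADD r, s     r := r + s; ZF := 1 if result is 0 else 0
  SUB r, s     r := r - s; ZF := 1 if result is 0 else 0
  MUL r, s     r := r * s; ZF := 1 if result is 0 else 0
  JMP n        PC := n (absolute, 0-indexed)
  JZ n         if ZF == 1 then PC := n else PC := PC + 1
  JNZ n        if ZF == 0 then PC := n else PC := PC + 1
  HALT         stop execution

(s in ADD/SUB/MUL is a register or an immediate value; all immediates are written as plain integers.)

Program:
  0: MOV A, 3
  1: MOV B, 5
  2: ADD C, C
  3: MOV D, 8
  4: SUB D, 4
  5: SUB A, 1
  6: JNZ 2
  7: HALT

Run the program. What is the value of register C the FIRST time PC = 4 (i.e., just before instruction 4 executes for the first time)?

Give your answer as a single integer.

Step 1: PC=0 exec 'MOV A, 3'. After: A=3 B=0 C=0 D=0 ZF=0 PC=1
Step 2: PC=1 exec 'MOV B, 5'. After: A=3 B=5 C=0 D=0 ZF=0 PC=2
Step 3: PC=2 exec 'ADD C, C'. After: A=3 B=5 C=0 D=0 ZF=1 PC=3
Step 4: PC=3 exec 'MOV D, 8'. After: A=3 B=5 C=0 D=8 ZF=1 PC=4
First time PC=4: C=0

0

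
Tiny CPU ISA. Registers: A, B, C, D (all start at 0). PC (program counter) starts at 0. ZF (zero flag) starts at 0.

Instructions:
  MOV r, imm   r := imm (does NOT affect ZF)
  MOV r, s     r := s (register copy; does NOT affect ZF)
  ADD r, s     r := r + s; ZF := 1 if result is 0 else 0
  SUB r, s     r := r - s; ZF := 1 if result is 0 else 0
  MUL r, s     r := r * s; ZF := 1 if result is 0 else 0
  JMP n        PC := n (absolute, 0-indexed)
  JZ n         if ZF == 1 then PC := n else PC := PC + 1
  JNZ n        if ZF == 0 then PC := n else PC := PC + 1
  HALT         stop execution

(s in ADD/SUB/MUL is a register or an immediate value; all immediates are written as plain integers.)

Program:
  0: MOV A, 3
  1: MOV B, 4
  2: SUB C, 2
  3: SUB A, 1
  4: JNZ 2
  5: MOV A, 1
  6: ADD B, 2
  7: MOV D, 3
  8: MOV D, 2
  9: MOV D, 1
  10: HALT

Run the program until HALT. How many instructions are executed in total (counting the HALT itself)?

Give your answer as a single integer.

Step 1: PC=0 exec 'MOV A, 3'. After: A=3 B=0 C=0 D=0 ZF=0 PC=1
Step 2: PC=1 exec 'MOV B, 4'. After: A=3 B=4 C=0 D=0 ZF=0 PC=2
Step 3: PC=2 exec 'SUB C, 2'. After: A=3 B=4 C=-2 D=0 ZF=0 PC=3
Step 4: PC=3 exec 'SUB A, 1'. After: A=2 B=4 C=-2 D=0 ZF=0 PC=4
Step 5: PC=4 exec 'JNZ 2'. After: A=2 B=4 C=-2 D=0 ZF=0 PC=2
Step 6: PC=2 exec 'SUB C, 2'. After: A=2 B=4 C=-4 D=0 ZF=0 PC=3
Step 7: PC=3 exec 'SUB A, 1'. After: A=1 B=4 C=-4 D=0 ZF=0 PC=4
Step 8: PC=4 exec 'JNZ 2'. After: A=1 B=4 C=-4 D=0 ZF=0 PC=2
Step 9: PC=2 exec 'SUB C, 2'. After: A=1 B=4 C=-6 D=0 ZF=0 PC=3
Step 10: PC=3 exec 'SUB A, 1'. After: A=0 B=4 C=-6 D=0 ZF=1 PC=4
Step 11: PC=4 exec 'JNZ 2'. After: A=0 B=4 C=-6 D=0 ZF=1 PC=5
Step 12: PC=5 exec 'MOV A, 1'. After: A=1 B=4 C=-6 D=0 ZF=1 PC=6
Step 13: PC=6 exec 'ADD B, 2'. After: A=1 B=6 C=-6 D=0 ZF=0 PC=7
Step 14: PC=7 exec 'MOV D, 3'. After: A=1 B=6 C=-6 D=3 ZF=0 PC=8
Step 15: PC=8 exec 'MOV D, 2'. After: A=1 B=6 C=-6 D=2 ZF=0 PC=9
Step 16: PC=9 exec 'MOV D, 1'. After: A=1 B=6 C=-6 D=1 ZF=0 PC=10
Step 17: PC=10 exec 'HALT'. After: A=1 B=6 C=-6 D=1 ZF=0 PC=10 HALTED
Total instructions executed: 17

Answer: 17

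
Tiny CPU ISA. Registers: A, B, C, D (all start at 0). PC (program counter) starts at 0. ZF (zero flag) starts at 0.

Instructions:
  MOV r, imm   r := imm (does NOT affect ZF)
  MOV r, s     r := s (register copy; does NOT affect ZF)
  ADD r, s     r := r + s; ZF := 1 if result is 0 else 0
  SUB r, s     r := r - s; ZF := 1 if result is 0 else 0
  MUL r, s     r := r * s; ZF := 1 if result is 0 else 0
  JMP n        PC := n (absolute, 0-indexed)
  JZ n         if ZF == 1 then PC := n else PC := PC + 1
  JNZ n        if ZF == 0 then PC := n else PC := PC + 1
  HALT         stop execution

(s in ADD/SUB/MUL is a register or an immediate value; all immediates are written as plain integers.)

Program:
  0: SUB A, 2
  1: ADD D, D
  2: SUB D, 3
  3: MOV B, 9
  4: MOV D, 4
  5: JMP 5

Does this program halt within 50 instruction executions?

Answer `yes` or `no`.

Answer: no

Derivation:
Step 1: PC=0 exec 'SUB A, 2'. After: A=-2 B=0 C=0 D=0 ZF=0 PC=1
Step 2: PC=1 exec 'ADD D, D'. After: A=-2 B=0 C=0 D=0 ZF=1 PC=2
Step 3: PC=2 exec 'SUB D, 3'. After: A=-2 B=0 C=0 D=-3 ZF=0 PC=3
Step 4: PC=3 exec 'MOV B, 9'. After: A=-2 B=9 C=0 D=-3 ZF=0 PC=4
Step 5: PC=4 exec 'MOV D, 4'. After: A=-2 B=9 C=0 D=4 ZF=0 PC=5
Step 6: PC=5 exec 'JMP 5'. After: A=-2 B=9 C=0 D=4 ZF=0 PC=5
State after step 6 equals state after step 5: the program is in a cycle of length 1 and will never halt.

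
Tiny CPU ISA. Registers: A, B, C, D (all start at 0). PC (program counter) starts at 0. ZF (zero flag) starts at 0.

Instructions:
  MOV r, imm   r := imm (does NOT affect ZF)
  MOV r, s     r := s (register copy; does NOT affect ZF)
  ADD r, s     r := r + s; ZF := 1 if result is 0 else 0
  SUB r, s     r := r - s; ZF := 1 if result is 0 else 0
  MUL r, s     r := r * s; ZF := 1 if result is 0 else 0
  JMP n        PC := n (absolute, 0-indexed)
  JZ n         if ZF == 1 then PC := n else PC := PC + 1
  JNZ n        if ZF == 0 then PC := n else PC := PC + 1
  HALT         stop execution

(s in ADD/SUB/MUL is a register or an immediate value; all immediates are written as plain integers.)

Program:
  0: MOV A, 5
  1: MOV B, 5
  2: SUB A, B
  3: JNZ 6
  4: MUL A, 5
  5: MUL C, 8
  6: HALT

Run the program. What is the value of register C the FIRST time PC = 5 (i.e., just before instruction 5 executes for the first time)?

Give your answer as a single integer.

Step 1: PC=0 exec 'MOV A, 5'. After: A=5 B=0 C=0 D=0 ZF=0 PC=1
Step 2: PC=1 exec 'MOV B, 5'. After: A=5 B=5 C=0 D=0 ZF=0 PC=2
Step 3: PC=2 exec 'SUB A, B'. After: A=0 B=5 C=0 D=0 ZF=1 PC=3
Step 4: PC=3 exec 'JNZ 6'. After: A=0 B=5 C=0 D=0 ZF=1 PC=4
Step 5: PC=4 exec 'MUL A, 5'. After: A=0 B=5 C=0 D=0 ZF=1 PC=5
First time PC=5: C=0

0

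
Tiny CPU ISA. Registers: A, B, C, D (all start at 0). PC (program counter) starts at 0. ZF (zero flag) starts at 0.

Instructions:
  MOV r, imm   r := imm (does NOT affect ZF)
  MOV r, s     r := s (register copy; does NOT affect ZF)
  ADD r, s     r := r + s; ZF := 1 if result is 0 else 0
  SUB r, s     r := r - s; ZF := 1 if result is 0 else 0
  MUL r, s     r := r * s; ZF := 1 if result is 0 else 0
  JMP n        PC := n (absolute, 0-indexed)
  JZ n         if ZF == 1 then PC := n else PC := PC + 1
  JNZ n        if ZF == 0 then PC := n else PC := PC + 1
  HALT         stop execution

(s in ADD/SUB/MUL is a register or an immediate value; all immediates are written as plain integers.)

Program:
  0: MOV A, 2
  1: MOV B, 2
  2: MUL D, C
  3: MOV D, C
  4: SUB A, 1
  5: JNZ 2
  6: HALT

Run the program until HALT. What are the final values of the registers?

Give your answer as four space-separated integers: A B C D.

Step 1: PC=0 exec 'MOV A, 2'. After: A=2 B=0 C=0 D=0 ZF=0 PC=1
Step 2: PC=1 exec 'MOV B, 2'. After: A=2 B=2 C=0 D=0 ZF=0 PC=2
Step 3: PC=2 exec 'MUL D, C'. After: A=2 B=2 C=0 D=0 ZF=1 PC=3
Step 4: PC=3 exec 'MOV D, C'. After: A=2 B=2 C=0 D=0 ZF=1 PC=4
Step 5: PC=4 exec 'SUB A, 1'. After: A=1 B=2 C=0 D=0 ZF=0 PC=5
Step 6: PC=5 exec 'JNZ 2'. After: A=1 B=2 C=0 D=0 ZF=0 PC=2
Step 7: PC=2 exec 'MUL D, C'. After: A=1 B=2 C=0 D=0 ZF=1 PC=3
Step 8: PC=3 exec 'MOV D, C'. After: A=1 B=2 C=0 D=0 ZF=1 PC=4
Step 9: PC=4 exec 'SUB A, 1'. After: A=0 B=2 C=0 D=0 ZF=1 PC=5
Step 10: PC=5 exec 'JNZ 2'. After: A=0 B=2 C=0 D=0 ZF=1 PC=6
Step 11: PC=6 exec 'HALT'. After: A=0 B=2 C=0 D=0 ZF=1 PC=6 HALTED

Answer: 0 2 0 0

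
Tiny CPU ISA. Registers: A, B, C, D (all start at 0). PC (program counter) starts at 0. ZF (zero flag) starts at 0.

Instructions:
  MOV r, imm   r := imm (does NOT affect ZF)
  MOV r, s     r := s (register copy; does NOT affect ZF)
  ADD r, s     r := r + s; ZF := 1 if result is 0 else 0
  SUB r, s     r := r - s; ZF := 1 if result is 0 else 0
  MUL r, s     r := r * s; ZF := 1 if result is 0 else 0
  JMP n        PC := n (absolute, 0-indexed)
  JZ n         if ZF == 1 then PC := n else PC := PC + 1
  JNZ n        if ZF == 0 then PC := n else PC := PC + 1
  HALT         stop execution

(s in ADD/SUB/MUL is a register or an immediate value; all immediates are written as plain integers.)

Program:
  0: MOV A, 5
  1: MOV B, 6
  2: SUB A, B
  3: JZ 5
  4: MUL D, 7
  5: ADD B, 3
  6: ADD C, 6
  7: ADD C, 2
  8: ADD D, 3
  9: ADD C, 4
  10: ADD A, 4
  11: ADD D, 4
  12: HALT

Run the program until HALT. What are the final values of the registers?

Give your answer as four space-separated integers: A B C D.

Step 1: PC=0 exec 'MOV A, 5'. After: A=5 B=0 C=0 D=0 ZF=0 PC=1
Step 2: PC=1 exec 'MOV B, 6'. After: A=5 B=6 C=0 D=0 ZF=0 PC=2
Step 3: PC=2 exec 'SUB A, B'. After: A=-1 B=6 C=0 D=0 ZF=0 PC=3
Step 4: PC=3 exec 'JZ 5'. After: A=-1 B=6 C=0 D=0 ZF=0 PC=4
Step 5: PC=4 exec 'MUL D, 7'. After: A=-1 B=6 C=0 D=0 ZF=1 PC=5
Step 6: PC=5 exec 'ADD B, 3'. After: A=-1 B=9 C=0 D=0 ZF=0 PC=6
Step 7: PC=6 exec 'ADD C, 6'. After: A=-1 B=9 C=6 D=0 ZF=0 PC=7
Step 8: PC=7 exec 'ADD C, 2'. After: A=-1 B=9 C=8 D=0 ZF=0 PC=8
Step 9: PC=8 exec 'ADD D, 3'. After: A=-1 B=9 C=8 D=3 ZF=0 PC=9
Step 10: PC=9 exec 'ADD C, 4'. After: A=-1 B=9 C=12 D=3 ZF=0 PC=10
Step 11: PC=10 exec 'ADD A, 4'. After: A=3 B=9 C=12 D=3 ZF=0 PC=11
Step 12: PC=11 exec 'ADD D, 4'. After: A=3 B=9 C=12 D=7 ZF=0 PC=12
Step 13: PC=12 exec 'HALT'. After: A=3 B=9 C=12 D=7 ZF=0 PC=12 HALTED

Answer: 3 9 12 7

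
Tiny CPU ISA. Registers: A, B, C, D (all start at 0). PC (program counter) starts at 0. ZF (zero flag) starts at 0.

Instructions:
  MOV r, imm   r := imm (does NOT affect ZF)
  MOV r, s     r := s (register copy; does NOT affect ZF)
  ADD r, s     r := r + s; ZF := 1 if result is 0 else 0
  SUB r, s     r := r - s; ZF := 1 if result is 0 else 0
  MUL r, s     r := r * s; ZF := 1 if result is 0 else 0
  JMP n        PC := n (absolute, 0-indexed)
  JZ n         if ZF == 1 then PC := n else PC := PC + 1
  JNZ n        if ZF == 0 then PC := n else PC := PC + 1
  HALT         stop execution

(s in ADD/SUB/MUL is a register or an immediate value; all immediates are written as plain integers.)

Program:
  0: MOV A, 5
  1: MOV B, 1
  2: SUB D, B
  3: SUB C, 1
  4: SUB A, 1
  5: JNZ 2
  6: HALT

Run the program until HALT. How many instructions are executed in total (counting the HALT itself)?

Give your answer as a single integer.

Step 1: PC=0 exec 'MOV A, 5'. After: A=5 B=0 C=0 D=0 ZF=0 PC=1
Step 2: PC=1 exec 'MOV B, 1'. After: A=5 B=1 C=0 D=0 ZF=0 PC=2
Step 3: PC=2 exec 'SUB D, B'. After: A=5 B=1 C=0 D=-1 ZF=0 PC=3
Step 4: PC=3 exec 'SUB C, 1'. After: A=5 B=1 C=-1 D=-1 ZF=0 PC=4
Step 5: PC=4 exec 'SUB A, 1'. After: A=4 B=1 C=-1 D=-1 ZF=0 PC=5
Step 6: PC=5 exec 'JNZ 2'. After: A=4 B=1 C=-1 D=-1 ZF=0 PC=2
Step 7: PC=2 exec 'SUB D, B'. After: A=4 B=1 C=-1 D=-2 ZF=0 PC=3
Step 8: PC=3 exec 'SUB C, 1'. After: A=4 B=1 C=-2 D=-2 ZF=0 PC=4
Step 9: PC=4 exec 'SUB A, 1'. After: A=3 B=1 C=-2 D=-2 ZF=0 PC=5
Step 10: PC=5 exec 'JNZ 2'. After: A=3 B=1 C=-2 D=-2 ZF=0 PC=2
Step 11: PC=2 exec 'SUB D, B'. After: A=3 B=1 C=-2 D=-3 ZF=0 PC=3
Step 12: PC=3 exec 'SUB C, 1'. After: A=3 B=1 C=-3 D=-3 ZF=0 PC=4
Step 13: PC=4 exec 'SUB A, 1'. After: A=2 B=1 C=-3 D=-3 ZF=0 PC=5
Step 14: PC=5 exec 'JNZ 2'. After: A=2 B=1 C=-3 D=-3 ZF=0 PC=2
Step 15: PC=2 exec 'SUB D, B'. After: A=2 B=1 C=-3 D=-4 ZF=0 PC=3
Step 16: PC=3 exec 'SUB C, 1'. After: A=2 B=1 C=-4 D=-4 ZF=0 PC=4
Step 17: PC=4 exec 'SUB A, 1'. After: A=1 B=1 C=-4 D=-4 ZF=0 PC=5
Step 18: PC=5 exec 'JNZ 2'. After: A=1 B=1 C=-4 D=-4 ZF=0 PC=2
Step 19: PC=2 exec 'SUB D, B'. After: A=1 B=1 C=-4 D=-5 ZF=0 PC=3
Step 20: PC=3 exec 'SUB C, 1'. After: A=1 B=1 C=-5 D=-5 ZF=0 PC=4
Step 21: PC=4 exec 'SUB A, 1'. After: A=0 B=1 C=-5 D=-5 ZF=1 PC=5
Step 22: PC=5 exec 'JNZ 2'. After: A=0 B=1 C=-5 D=-5 ZF=1 PC=6
Step 23: PC=6 exec 'HALT'. After: A=0 B=1 C=-5 D=-5 ZF=1 PC=6 HALTED
Total instructions executed: 23

Answer: 23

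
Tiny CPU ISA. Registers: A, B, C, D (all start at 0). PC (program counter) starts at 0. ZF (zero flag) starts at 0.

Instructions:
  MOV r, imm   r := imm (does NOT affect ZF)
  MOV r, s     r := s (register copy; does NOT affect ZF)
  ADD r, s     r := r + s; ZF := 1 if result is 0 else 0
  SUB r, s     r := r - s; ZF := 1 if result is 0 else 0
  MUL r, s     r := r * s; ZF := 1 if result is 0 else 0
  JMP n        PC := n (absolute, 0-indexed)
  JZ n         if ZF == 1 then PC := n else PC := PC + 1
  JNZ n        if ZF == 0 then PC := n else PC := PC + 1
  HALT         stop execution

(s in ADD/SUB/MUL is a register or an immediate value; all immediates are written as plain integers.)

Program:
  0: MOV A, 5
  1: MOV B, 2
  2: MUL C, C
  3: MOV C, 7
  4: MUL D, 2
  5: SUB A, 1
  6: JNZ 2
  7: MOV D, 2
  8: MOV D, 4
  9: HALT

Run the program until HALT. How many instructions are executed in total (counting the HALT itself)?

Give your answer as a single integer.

Answer: 30

Derivation:
Step 1: PC=0 exec 'MOV A, 5'. After: A=5 B=0 C=0 D=0 ZF=0 PC=1
Step 2: PC=1 exec 'MOV B, 2'. After: A=5 B=2 C=0 D=0 ZF=0 PC=2
Step 3: PC=2 exec 'MUL C, C'. After: A=5 B=2 C=0 D=0 ZF=1 PC=3
Step 4: PC=3 exec 'MOV C, 7'. After: A=5 B=2 C=7 D=0 ZF=1 PC=4
Step 5: PC=4 exec 'MUL D, 2'. After: A=5 B=2 C=7 D=0 ZF=1 PC=5
Step 6: PC=5 exec 'SUB A, 1'. After: A=4 B=2 C=7 D=0 ZF=0 PC=6
Step 7: PC=6 exec 'JNZ 2'. After: A=4 B=2 C=7 D=0 ZF=0 PC=2
Step 8: PC=2 exec 'MUL C, C'. After: A=4 B=2 C=49 D=0 ZF=0 PC=3
Step 9: PC=3 exec 'MOV C, 7'. After: A=4 B=2 C=7 D=0 ZF=0 PC=4
Step 10: PC=4 exec 'MUL D, 2'. After: A=4 B=2 C=7 D=0 ZF=1 PC=5
Step 11: PC=5 exec 'SUB A, 1'. After: A=3 B=2 C=7 D=0 ZF=0 PC=6
Step 12: PC=6 exec 'JNZ 2'. After: A=3 B=2 C=7 D=0 ZF=0 PC=2
Step 13: PC=2 exec 'MUL C, C'. After: A=3 B=2 C=49 D=0 ZF=0 PC=3
Step 14: PC=3 exec 'MOV C, 7'. After: A=3 B=2 C=7 D=0 ZF=0 PC=4
Step 15: PC=4 exec 'MUL D, 2'. After: A=3 B=2 C=7 D=0 ZF=1 PC=5
Step 16: PC=5 exec 'SUB A, 1'. After: A=2 B=2 C=7 D=0 ZF=0 PC=6
Step 17: PC=6 exec 'JNZ 2'. After: A=2 B=2 C=7 D=0 ZF=0 PC=2
Step 18: PC=2 exec 'MUL C, C'. After: A=2 B=2 C=49 D=0 ZF=0 PC=3
Step 19: PC=3 exec 'MOV C, 7'. After: A=2 B=2 C=7 D=0 ZF=0 PC=4
Step 20: PC=4 exec 'MUL D, 2'. After: A=2 B=2 C=7 D=0 ZF=1 PC=5
Step 21: PC=5 exec 'SUB A, 1'. After: A=1 B=2 C=7 D=0 ZF=0 PC=6
Step 22: PC=6 exec 'JNZ 2'. After: A=1 B=2 C=7 D=0 ZF=0 PC=2
Step 23: PC=2 exec 'MUL C, C'. After: A=1 B=2 C=49 D=0 ZF=0 PC=3
Step 24: PC=3 exec 'MOV C, 7'. After: A=1 B=2 C=7 D=0 ZF=0 PC=4
Step 25: PC=4 exec 'MUL D, 2'. After: A=1 B=2 C=7 D=0 ZF=1 PC=5
Step 26: PC=5 exec 'SUB A, 1'. After: A=0 B=2 C=7 D=0 ZF=1 PC=6
Step 27: PC=6 exec 'JNZ 2'. After: A=0 B=2 C=7 D=0 ZF=1 PC=7
Step 28: PC=7 exec 'MOV D, 2'. After: A=0 B=2 C=7 D=2 ZF=1 PC=8
Step 29: PC=8 exec 'MOV D, 4'. After: A=0 B=2 C=7 D=4 ZF=1 PC=9
Step 30: PC=9 exec 'HALT'. After: A=0 B=2 C=7 D=4 ZF=1 PC=9 HALTED
Total instructions executed: 30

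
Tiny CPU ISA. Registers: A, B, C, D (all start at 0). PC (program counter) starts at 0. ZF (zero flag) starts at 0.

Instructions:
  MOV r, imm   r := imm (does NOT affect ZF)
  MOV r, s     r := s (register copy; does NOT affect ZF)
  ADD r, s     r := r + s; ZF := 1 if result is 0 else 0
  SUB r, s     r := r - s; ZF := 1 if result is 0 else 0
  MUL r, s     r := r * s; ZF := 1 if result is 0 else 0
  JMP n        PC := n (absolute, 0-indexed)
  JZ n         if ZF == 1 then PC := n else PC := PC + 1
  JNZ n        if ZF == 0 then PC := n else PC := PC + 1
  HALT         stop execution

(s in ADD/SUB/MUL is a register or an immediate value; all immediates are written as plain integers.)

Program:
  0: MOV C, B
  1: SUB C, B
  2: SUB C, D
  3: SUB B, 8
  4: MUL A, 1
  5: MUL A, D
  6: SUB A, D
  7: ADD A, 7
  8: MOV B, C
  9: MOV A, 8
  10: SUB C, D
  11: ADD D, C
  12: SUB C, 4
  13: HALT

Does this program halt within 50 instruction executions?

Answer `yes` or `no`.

Answer: yes

Derivation:
Step 1: PC=0 exec 'MOV C, B'. After: A=0 B=0 C=0 D=0 ZF=0 PC=1
Step 2: PC=1 exec 'SUB C, B'. After: A=0 B=0 C=0 D=0 ZF=1 PC=2
Step 3: PC=2 exec 'SUB C, D'. After: A=0 B=0 C=0 D=0 ZF=1 PC=3
Step 4: PC=3 exec 'SUB B, 8'. After: A=0 B=-8 C=0 D=0 ZF=0 PC=4
Step 5: PC=4 exec 'MUL A, 1'. After: A=0 B=-8 C=0 D=0 ZF=1 PC=5
Step 6: PC=5 exec 'MUL A, D'. After: A=0 B=-8 C=0 D=0 ZF=1 PC=6
Step 7: PC=6 exec 'SUB A, D'. After: A=0 B=-8 C=0 D=0 ZF=1 PC=7
Step 8: PC=7 exec 'ADD A, 7'. After: A=7 B=-8 C=0 D=0 ZF=0 PC=8
Step 9: PC=8 exec 'MOV B, C'. After: A=7 B=0 C=0 D=0 ZF=0 PC=9
Step 10: PC=9 exec 'MOV A, 8'. After: A=8 B=0 C=0 D=0 ZF=0 PC=10
Step 11: PC=10 exec 'SUB C, D'. After: A=8 B=0 C=0 D=0 ZF=1 PC=11
Step 12: PC=11 exec 'ADD D, C'. After: A=8 B=0 C=0 D=0 ZF=1 PC=12
Step 13: PC=12 exec 'SUB C, 4'. After: A=8 B=0 C=-4 D=0 ZF=0 PC=13
Step 14: PC=13 exec 'HALT'. After: A=8 B=0 C=-4 D=0 ZF=0 PC=13 HALTED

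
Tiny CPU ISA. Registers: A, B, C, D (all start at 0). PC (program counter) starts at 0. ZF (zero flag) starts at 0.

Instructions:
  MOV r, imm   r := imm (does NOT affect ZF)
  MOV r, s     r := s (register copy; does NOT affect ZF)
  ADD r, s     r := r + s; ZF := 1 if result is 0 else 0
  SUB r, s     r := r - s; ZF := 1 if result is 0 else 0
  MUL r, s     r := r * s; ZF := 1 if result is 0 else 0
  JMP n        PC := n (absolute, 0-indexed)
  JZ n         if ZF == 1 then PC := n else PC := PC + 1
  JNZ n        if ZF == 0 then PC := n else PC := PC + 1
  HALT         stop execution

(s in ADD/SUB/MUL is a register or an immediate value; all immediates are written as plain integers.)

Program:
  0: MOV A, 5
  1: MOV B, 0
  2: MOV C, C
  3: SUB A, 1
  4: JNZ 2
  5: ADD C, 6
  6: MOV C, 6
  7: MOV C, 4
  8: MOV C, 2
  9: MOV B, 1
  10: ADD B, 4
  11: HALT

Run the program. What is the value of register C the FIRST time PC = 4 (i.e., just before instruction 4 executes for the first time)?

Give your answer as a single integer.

Step 1: PC=0 exec 'MOV A, 5'. After: A=5 B=0 C=0 D=0 ZF=0 PC=1
Step 2: PC=1 exec 'MOV B, 0'. After: A=5 B=0 C=0 D=0 ZF=0 PC=2
Step 3: PC=2 exec 'MOV C, C'. After: A=5 B=0 C=0 D=0 ZF=0 PC=3
Step 4: PC=3 exec 'SUB A, 1'. After: A=4 B=0 C=0 D=0 ZF=0 PC=4
First time PC=4: C=0

0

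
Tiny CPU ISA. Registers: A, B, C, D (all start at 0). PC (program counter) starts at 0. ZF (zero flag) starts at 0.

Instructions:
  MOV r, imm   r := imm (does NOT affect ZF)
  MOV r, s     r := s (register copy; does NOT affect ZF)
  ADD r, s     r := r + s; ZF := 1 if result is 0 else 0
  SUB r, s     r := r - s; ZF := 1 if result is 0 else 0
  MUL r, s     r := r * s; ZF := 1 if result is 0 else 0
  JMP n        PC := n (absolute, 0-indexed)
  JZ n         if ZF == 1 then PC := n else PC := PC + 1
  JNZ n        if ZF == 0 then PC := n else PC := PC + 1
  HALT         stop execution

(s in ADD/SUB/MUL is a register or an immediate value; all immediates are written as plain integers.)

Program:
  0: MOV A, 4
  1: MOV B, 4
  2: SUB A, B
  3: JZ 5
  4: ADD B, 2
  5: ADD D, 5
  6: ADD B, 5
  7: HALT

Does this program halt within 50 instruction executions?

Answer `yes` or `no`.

Answer: yes

Derivation:
Step 1: PC=0 exec 'MOV A, 4'. After: A=4 B=0 C=0 D=0 ZF=0 PC=1
Step 2: PC=1 exec 'MOV B, 4'. After: A=4 B=4 C=0 D=0 ZF=0 PC=2
Step 3: PC=2 exec 'SUB A, B'. After: A=0 B=4 C=0 D=0 ZF=1 PC=3
Step 4: PC=3 exec 'JZ 5'. After: A=0 B=4 C=0 D=0 ZF=1 PC=5
Step 5: PC=5 exec 'ADD D, 5'. After: A=0 B=4 C=0 D=5 ZF=0 PC=6
Step 6: PC=6 exec 'ADD B, 5'. After: A=0 B=9 C=0 D=5 ZF=0 PC=7
Step 7: PC=7 exec 'HALT'. After: A=0 B=9 C=0 D=5 ZF=0 PC=7 HALTED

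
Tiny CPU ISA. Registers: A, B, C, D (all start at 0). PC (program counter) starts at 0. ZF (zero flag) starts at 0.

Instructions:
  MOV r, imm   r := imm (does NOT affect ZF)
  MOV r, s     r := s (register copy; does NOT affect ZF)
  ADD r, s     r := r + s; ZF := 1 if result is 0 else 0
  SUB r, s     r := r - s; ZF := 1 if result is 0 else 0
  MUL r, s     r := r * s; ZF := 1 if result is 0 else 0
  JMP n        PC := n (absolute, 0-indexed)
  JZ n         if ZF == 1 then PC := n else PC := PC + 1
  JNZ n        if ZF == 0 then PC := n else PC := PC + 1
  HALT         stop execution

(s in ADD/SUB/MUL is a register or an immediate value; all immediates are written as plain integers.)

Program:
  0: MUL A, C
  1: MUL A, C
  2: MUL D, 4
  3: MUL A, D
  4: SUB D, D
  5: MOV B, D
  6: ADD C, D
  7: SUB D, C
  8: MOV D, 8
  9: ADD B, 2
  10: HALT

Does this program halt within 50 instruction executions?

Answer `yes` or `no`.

Answer: yes

Derivation:
Step 1: PC=0 exec 'MUL A, C'. After: A=0 B=0 C=0 D=0 ZF=1 PC=1
Step 2: PC=1 exec 'MUL A, C'. After: A=0 B=0 C=0 D=0 ZF=1 PC=2
Step 3: PC=2 exec 'MUL D, 4'. After: A=0 B=0 C=0 D=0 ZF=1 PC=3
Step 4: PC=3 exec 'MUL A, D'. After: A=0 B=0 C=0 D=0 ZF=1 PC=4
Step 5: PC=4 exec 'SUB D, D'. After: A=0 B=0 C=0 D=0 ZF=1 PC=5
Step 6: PC=5 exec 'MOV B, D'. After: A=0 B=0 C=0 D=0 ZF=1 PC=6
Step 7: PC=6 exec 'ADD C, D'. After: A=0 B=0 C=0 D=0 ZF=1 PC=7
Step 8: PC=7 exec 'SUB D, C'. After: A=0 B=0 C=0 D=0 ZF=1 PC=8
Step 9: PC=8 exec 'MOV D, 8'. After: A=0 B=0 C=0 D=8 ZF=1 PC=9
Step 10: PC=9 exec 'ADD B, 2'. After: A=0 B=2 C=0 D=8 ZF=0 PC=10
Step 11: PC=10 exec 'HALT'. After: A=0 B=2 C=0 D=8 ZF=0 PC=10 HALTED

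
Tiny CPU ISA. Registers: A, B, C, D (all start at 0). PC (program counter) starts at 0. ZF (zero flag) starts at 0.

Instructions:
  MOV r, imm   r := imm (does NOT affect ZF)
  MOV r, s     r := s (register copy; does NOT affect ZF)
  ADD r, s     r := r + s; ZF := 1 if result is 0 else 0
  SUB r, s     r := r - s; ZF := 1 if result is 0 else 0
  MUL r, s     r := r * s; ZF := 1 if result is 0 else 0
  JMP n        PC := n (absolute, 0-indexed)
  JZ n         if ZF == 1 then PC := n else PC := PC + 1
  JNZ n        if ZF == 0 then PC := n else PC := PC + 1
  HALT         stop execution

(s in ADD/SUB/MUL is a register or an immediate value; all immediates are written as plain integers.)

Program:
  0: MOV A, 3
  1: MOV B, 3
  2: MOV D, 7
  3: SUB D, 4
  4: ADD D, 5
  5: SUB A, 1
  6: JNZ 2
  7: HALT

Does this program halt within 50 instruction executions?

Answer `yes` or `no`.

Answer: yes

Derivation:
Step 1: PC=0 exec 'MOV A, 3'. After: A=3 B=0 C=0 D=0 ZF=0 PC=1
Step 2: PC=1 exec 'MOV B, 3'. After: A=3 B=3 C=0 D=0 ZF=0 PC=2
Step 3: PC=2 exec 'MOV D, 7'. After: A=3 B=3 C=0 D=7 ZF=0 PC=3
Step 4: PC=3 exec 'SUB D, 4'. After: A=3 B=3 C=0 D=3 ZF=0 PC=4
Step 5: PC=4 exec 'ADD D, 5'. After: A=3 B=3 C=0 D=8 ZF=0 PC=5
Step 6: PC=5 exec 'SUB A, 1'. After: A=2 B=3 C=0 D=8 ZF=0 PC=6
Step 7: PC=6 exec 'JNZ 2'. After: A=2 B=3 C=0 D=8 ZF=0 PC=2
Step 8: PC=2 exec 'MOV D, 7'. After: A=2 B=3 C=0 D=7 ZF=0 PC=3
Step 9: PC=3 exec 'SUB D, 4'. After: A=2 B=3 C=0 D=3 ZF=0 PC=4
Step 10: PC=4 exec 'ADD D, 5'. After: A=2 B=3 C=0 D=8 ZF=0 PC=5
Step 11: PC=5 exec 'SUB A, 1'. After: A=1 B=3 C=0 D=8 ZF=0 PC=6
Step 12: PC=6 exec 'JNZ 2'. After: A=1 B=3 C=0 D=8 ZF=0 PC=2
Step 13: PC=2 exec 'MOV D, 7'. After: A=1 B=3 C=0 D=7 ZF=0 PC=3
Step 14: PC=3 exec 'SUB D, 4'. After: A=1 B=3 C=0 D=3 ZF=0 PC=4
Step 15: PC=4 exec 'ADD D, 5'. After: A=1 B=3 C=0 D=8 ZF=0 PC=5
Step 16: PC=5 exec 'SUB A, 1'. After: A=0 B=3 C=0 D=8 ZF=1 PC=6
Step 17: PC=6 exec 'JNZ 2'. After: A=0 B=3 C=0 D=8 ZF=1 PC=7
Step 18: PC=7 exec 'HALT'. After: A=0 B=3 C=0 D=8 ZF=1 PC=7 HALTED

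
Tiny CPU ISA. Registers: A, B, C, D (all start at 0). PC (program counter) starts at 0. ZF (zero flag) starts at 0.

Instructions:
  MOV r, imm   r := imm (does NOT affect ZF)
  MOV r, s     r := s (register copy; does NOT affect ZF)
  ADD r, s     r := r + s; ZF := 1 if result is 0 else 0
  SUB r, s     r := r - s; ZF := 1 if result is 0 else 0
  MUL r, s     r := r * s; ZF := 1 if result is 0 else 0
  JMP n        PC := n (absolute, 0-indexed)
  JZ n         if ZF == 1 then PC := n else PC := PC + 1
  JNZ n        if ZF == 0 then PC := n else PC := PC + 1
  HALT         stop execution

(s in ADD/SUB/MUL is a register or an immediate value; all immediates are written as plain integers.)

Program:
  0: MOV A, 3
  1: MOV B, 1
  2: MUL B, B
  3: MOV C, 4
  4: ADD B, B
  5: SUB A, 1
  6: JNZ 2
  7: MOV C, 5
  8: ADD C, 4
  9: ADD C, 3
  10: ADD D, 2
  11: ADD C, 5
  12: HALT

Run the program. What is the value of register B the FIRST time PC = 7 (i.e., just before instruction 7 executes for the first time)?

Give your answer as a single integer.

Step 1: PC=0 exec 'MOV A, 3'. After: A=3 B=0 C=0 D=0 ZF=0 PC=1
Step 2: PC=1 exec 'MOV B, 1'. After: A=3 B=1 C=0 D=0 ZF=0 PC=2
Step 3: PC=2 exec 'MUL B, B'. After: A=3 B=1 C=0 D=0 ZF=0 PC=3
Step 4: PC=3 exec 'MOV C, 4'. After: A=3 B=1 C=4 D=0 ZF=0 PC=4
Step 5: PC=4 exec 'ADD B, B'. After: A=3 B=2 C=4 D=0 ZF=0 PC=5
Step 6: PC=5 exec 'SUB A, 1'. After: A=2 B=2 C=4 D=0 ZF=0 PC=6
Step 7: PC=6 exec 'JNZ 2'. After: A=2 B=2 C=4 D=0 ZF=0 PC=2
Step 8: PC=2 exec 'MUL B, B'. After: A=2 B=4 C=4 D=0 ZF=0 PC=3
Step 9: PC=3 exec 'MOV C, 4'. After: A=2 B=4 C=4 D=0 ZF=0 PC=4
Step 10: PC=4 exec 'ADD B, B'. After: A=2 B=8 C=4 D=0 ZF=0 PC=5
Step 11: PC=5 exec 'SUB A, 1'. After: A=1 B=8 C=4 D=0 ZF=0 PC=6
Step 12: PC=6 exec 'JNZ 2'. After: A=1 B=8 C=4 D=0 ZF=0 PC=2
Step 13: PC=2 exec 'MUL B, B'. After: A=1 B=64 C=4 D=0 ZF=0 PC=3
Step 14: PC=3 exec 'MOV C, 4'. After: A=1 B=64 C=4 D=0 ZF=0 PC=4
Step 15: PC=4 exec 'ADD B, B'. After: A=1 B=128 C=4 D=0 ZF=0 PC=5
Step 16: PC=5 exec 'SUB A, 1'. After: A=0 B=128 C=4 D=0 ZF=1 PC=6
Step 17: PC=6 exec 'JNZ 2'. After: A=0 B=128 C=4 D=0 ZF=1 PC=7
First time PC=7: B=128

128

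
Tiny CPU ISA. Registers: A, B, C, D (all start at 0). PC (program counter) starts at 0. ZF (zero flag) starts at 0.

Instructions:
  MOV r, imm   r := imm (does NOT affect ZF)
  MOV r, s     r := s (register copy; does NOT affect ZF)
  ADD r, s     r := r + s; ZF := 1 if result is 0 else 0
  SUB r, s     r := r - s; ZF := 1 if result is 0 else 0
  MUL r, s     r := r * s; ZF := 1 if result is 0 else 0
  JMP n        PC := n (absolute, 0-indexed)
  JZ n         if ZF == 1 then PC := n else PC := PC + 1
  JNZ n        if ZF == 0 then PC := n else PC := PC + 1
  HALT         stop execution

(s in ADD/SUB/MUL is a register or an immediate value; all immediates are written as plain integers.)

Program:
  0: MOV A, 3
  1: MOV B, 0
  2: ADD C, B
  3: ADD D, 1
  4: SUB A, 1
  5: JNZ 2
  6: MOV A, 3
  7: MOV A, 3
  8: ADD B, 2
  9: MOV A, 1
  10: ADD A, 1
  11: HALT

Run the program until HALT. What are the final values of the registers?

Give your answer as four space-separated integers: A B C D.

Answer: 2 2 0 3

Derivation:
Step 1: PC=0 exec 'MOV A, 3'. After: A=3 B=0 C=0 D=0 ZF=0 PC=1
Step 2: PC=1 exec 'MOV B, 0'. After: A=3 B=0 C=0 D=0 ZF=0 PC=2
Step 3: PC=2 exec 'ADD C, B'. After: A=3 B=0 C=0 D=0 ZF=1 PC=3
Step 4: PC=3 exec 'ADD D, 1'. After: A=3 B=0 C=0 D=1 ZF=0 PC=4
Step 5: PC=4 exec 'SUB A, 1'. After: A=2 B=0 C=0 D=1 ZF=0 PC=5
Step 6: PC=5 exec 'JNZ 2'. After: A=2 B=0 C=0 D=1 ZF=0 PC=2
Step 7: PC=2 exec 'ADD C, B'. After: A=2 B=0 C=0 D=1 ZF=1 PC=3
Step 8: PC=3 exec 'ADD D, 1'. After: A=2 B=0 C=0 D=2 ZF=0 PC=4
Step 9: PC=4 exec 'SUB A, 1'. After: A=1 B=0 C=0 D=2 ZF=0 PC=5
Step 10: PC=5 exec 'JNZ 2'. After: A=1 B=0 C=0 D=2 ZF=0 PC=2
Step 11: PC=2 exec 'ADD C, B'. After: A=1 B=0 C=0 D=2 ZF=1 PC=3
Step 12: PC=3 exec 'ADD D, 1'. After: A=1 B=0 C=0 D=3 ZF=0 PC=4
Step 13: PC=4 exec 'SUB A, 1'. After: A=0 B=0 C=0 D=3 ZF=1 PC=5
Step 14: PC=5 exec 'JNZ 2'. After: A=0 B=0 C=0 D=3 ZF=1 PC=6
Step 15: PC=6 exec 'MOV A, 3'. After: A=3 B=0 C=0 D=3 ZF=1 PC=7
Step 16: PC=7 exec 'MOV A, 3'. After: A=3 B=0 C=0 D=3 ZF=1 PC=8
Step 17: PC=8 exec 'ADD B, 2'. After: A=3 B=2 C=0 D=3 ZF=0 PC=9
Step 18: PC=9 exec 'MOV A, 1'. After: A=1 B=2 C=0 D=3 ZF=0 PC=10
Step 19: PC=10 exec 'ADD A, 1'. After: A=2 B=2 C=0 D=3 ZF=0 PC=11
Step 20: PC=11 exec 'HALT'. After: A=2 B=2 C=0 D=3 ZF=0 PC=11 HALTED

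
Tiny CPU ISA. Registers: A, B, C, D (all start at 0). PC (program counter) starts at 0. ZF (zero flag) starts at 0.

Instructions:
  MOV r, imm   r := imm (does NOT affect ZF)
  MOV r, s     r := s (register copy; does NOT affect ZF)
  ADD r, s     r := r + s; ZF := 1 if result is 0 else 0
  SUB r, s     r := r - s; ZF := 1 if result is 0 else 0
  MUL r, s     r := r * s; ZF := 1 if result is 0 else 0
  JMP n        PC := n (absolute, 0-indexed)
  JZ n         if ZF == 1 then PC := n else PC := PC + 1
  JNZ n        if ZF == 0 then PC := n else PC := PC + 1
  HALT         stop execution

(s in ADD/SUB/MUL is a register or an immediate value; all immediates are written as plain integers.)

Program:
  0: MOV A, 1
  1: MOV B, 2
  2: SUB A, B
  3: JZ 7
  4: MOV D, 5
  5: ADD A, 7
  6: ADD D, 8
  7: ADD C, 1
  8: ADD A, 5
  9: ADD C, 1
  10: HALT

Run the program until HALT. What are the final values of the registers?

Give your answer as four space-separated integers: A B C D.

Step 1: PC=0 exec 'MOV A, 1'. After: A=1 B=0 C=0 D=0 ZF=0 PC=1
Step 2: PC=1 exec 'MOV B, 2'. After: A=1 B=2 C=0 D=0 ZF=0 PC=2
Step 3: PC=2 exec 'SUB A, B'. After: A=-1 B=2 C=0 D=0 ZF=0 PC=3
Step 4: PC=3 exec 'JZ 7'. After: A=-1 B=2 C=0 D=0 ZF=0 PC=4
Step 5: PC=4 exec 'MOV D, 5'. After: A=-1 B=2 C=0 D=5 ZF=0 PC=5
Step 6: PC=5 exec 'ADD A, 7'. After: A=6 B=2 C=0 D=5 ZF=0 PC=6
Step 7: PC=6 exec 'ADD D, 8'. After: A=6 B=2 C=0 D=13 ZF=0 PC=7
Step 8: PC=7 exec 'ADD C, 1'. After: A=6 B=2 C=1 D=13 ZF=0 PC=8
Step 9: PC=8 exec 'ADD A, 5'. After: A=11 B=2 C=1 D=13 ZF=0 PC=9
Step 10: PC=9 exec 'ADD C, 1'. After: A=11 B=2 C=2 D=13 ZF=0 PC=10
Step 11: PC=10 exec 'HALT'. After: A=11 B=2 C=2 D=13 ZF=0 PC=10 HALTED

Answer: 11 2 2 13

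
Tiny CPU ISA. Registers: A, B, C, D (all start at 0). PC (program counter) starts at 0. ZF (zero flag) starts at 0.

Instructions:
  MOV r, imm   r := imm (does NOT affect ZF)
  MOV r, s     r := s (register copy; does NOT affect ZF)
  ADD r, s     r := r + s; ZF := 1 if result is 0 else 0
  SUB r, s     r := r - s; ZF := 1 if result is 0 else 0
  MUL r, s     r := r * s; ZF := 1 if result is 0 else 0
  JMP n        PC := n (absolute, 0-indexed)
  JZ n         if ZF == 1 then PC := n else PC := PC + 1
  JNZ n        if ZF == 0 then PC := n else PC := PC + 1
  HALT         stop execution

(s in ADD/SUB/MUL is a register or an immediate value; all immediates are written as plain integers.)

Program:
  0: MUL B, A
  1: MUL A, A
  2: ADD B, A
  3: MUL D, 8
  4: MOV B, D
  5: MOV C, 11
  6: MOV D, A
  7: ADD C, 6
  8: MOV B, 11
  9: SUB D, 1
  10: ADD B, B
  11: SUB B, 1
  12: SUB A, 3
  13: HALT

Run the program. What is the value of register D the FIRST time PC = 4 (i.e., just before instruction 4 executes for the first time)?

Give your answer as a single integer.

Step 1: PC=0 exec 'MUL B, A'. After: A=0 B=0 C=0 D=0 ZF=1 PC=1
Step 2: PC=1 exec 'MUL A, A'. After: A=0 B=0 C=0 D=0 ZF=1 PC=2
Step 3: PC=2 exec 'ADD B, A'. After: A=0 B=0 C=0 D=0 ZF=1 PC=3
Step 4: PC=3 exec 'MUL D, 8'. After: A=0 B=0 C=0 D=0 ZF=1 PC=4
First time PC=4: D=0

0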